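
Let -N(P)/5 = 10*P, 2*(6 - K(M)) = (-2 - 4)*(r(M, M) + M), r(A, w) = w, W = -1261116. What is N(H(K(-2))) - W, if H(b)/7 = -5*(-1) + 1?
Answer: 1259016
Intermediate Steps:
K(M) = 6 + 6*M (K(M) = 6 - (-2 - 4)*(M + M)/2 = 6 - (-3)*2*M = 6 - (-6)*M = 6 + 6*M)
H(b) = 42 (H(b) = 7*(-5*(-1) + 1) = 7*(5 + 1) = 7*6 = 42)
N(P) = -50*P
N(H(K(-2))) - W = -50*42 - 1*(-1261116) = -2100 + 1261116 = 1259016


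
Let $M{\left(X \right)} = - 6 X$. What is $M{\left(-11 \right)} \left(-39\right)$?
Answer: $-2574$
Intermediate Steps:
$M{\left(-11 \right)} \left(-39\right) = \left(-6\right) \left(-11\right) \left(-39\right) = 66 \left(-39\right) = -2574$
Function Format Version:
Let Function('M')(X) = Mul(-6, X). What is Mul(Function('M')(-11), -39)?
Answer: -2574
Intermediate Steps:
Mul(Function('M')(-11), -39) = Mul(Mul(-6, -11), -39) = Mul(66, -39) = -2574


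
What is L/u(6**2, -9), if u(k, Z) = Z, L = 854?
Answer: -854/9 ≈ -94.889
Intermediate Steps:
L/u(6**2, -9) = 854/(-9) = 854*(-1/9) = -854/9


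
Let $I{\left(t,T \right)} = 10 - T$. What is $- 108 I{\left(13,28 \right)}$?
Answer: $1944$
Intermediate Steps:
$- 108 I{\left(13,28 \right)} = - 108 \left(10 - 28\right) = \left(-108\right) \left(-18\right) = 1944$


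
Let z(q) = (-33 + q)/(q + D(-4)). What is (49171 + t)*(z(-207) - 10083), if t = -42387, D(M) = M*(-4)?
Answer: -13063358592/191 ≈ -6.8394e+7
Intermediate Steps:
D(M) = -4*M
z(q) = (-33 + q)/(16 + q) (z(q) = (-33 + q)/(q - 4*(-4)) = (-33 + q)/(q + 16) = (-33 + q)/(16 + q))
(49171 + t)*(z(-207) - 10083) = (49171 - 42387)*((-33 - 207)/(16 - 207) - 10083) = 6784*(-240/(-191) - 10083) = 6784*(-1/191*(-240) - 10083) = 6784*(240/191 - 10083) = 6784*(-1925613/191) = -13063358592/191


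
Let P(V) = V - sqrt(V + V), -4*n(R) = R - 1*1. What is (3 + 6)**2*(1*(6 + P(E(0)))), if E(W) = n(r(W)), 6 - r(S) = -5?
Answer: 567/2 - 81*I*sqrt(5) ≈ 283.5 - 181.12*I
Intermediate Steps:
r(S) = 11 (r(S) = 6 - 1*(-5) = 6 + 5 = 11)
n(R) = 1/4 - R/4 (n(R) = -(R - 1*1)/4 = -(R - 1)/4 = -(-1 + R)/4 = 1/4 - R/4)
E(W) = -5/2 (E(W) = 1/4 - 1/4*11 = 1/4 - 11/4 = -5/2)
P(V) = V - sqrt(2)*sqrt(V) (P(V) = V - sqrt(2*V) = V - sqrt(2)*sqrt(V))
(3 + 6)**2*(1*(6 + P(E(0)))) = (3 + 6)**2*(1*(6 + (-5/2 - sqrt(2)*sqrt(-5/2)))) = 9**2*(1*(6 + (-5/2 - sqrt(2)*I*sqrt(10)/2))) = 81*(1*(6 + (-5/2 - I*sqrt(5)))) = 81*(1*(7/2 - I*sqrt(5))) = 81*(7/2 - I*sqrt(5)) = 567/2 - 81*I*sqrt(5)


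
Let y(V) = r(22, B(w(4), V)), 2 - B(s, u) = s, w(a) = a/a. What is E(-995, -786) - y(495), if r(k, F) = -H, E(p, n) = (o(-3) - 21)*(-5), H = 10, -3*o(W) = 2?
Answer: 355/3 ≈ 118.33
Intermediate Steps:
o(W) = -⅔ (o(W) = -⅓*2 = -⅔)
w(a) = 1
B(s, u) = 2 - s
E(p, n) = 325/3 (E(p, n) = (-⅔ - 21)*(-5) = -65/3*(-5) = 325/3)
r(k, F) = -10 (r(k, F) = -1*10 = -10)
y(V) = -10
E(-995, -786) - y(495) = 325/3 - 1*(-10) = 325/3 + 10 = 355/3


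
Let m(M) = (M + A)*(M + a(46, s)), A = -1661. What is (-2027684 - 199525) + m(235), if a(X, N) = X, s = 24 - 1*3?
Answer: -2627915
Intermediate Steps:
s = 21 (s = 24 - 3 = 21)
m(M) = (-1661 + M)*(46 + M) (m(M) = (M - 1661)*(M + 46) = (-1661 + M)*(46 + M))
(-2027684 - 199525) + m(235) = (-2027684 - 199525) + (-76406 + 235² - 1615*235) = -2227209 + (-76406 + 55225 - 379525) = -2227209 - 400706 = -2627915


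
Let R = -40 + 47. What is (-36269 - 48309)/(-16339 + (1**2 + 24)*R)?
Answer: 42289/8082 ≈ 5.2325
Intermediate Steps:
R = 7
(-36269 - 48309)/(-16339 + (1**2 + 24)*R) = (-36269 - 48309)/(-16339 + (1**2 + 24)*7) = -84578/(-16339 + (1 + 24)*7) = -84578/(-16339 + 25*7) = -84578/(-16339 + 175) = -84578/(-16164) = -84578*(-1/16164) = 42289/8082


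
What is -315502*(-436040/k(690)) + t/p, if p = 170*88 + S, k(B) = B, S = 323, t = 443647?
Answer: 210250541957507/1054527 ≈ 1.9938e+8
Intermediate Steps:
p = 15283 (p = 170*88 + 323 = 14960 + 323 = 15283)
-315502*(-436040/k(690)) + t/p = -315502/(690/(-436040)) + 443647/15283 = -315502/(690*(-1/436040)) + 443647*(1/15283) = -315502/(-69/43604) + 443647/15283 = -315502*(-43604/69) + 443647/15283 = 13757149208/69 + 443647/15283 = 210250541957507/1054527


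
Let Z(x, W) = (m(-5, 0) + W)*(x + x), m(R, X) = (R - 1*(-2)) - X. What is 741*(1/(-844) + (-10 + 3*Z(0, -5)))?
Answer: -6254781/844 ≈ -7410.9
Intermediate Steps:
m(R, X) = 2 + R - X (m(R, X) = (R + 2) - X = (2 + R) - X = 2 + R - X)
Z(x, W) = 2*x*(-3 + W) (Z(x, W) = ((2 - 5 - 1*0) + W)*(x + x) = ((2 - 5 + 0) + W)*(2*x) = (-3 + W)*(2*x) = 2*x*(-3 + W))
741*(1/(-844) + (-10 + 3*Z(0, -5))) = 741*(1/(-844) + (-10 + 3*(2*0*(-3 - 5)))) = 741*(-1/844 + (-10 + 3*(2*0*(-8)))) = 741*(-1/844 + (-10 + 3*0)) = 741*(-1/844 + (-10 + 0)) = 741*(-1/844 - 10) = 741*(-8441/844) = -6254781/844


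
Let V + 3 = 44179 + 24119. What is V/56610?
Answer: 4553/3774 ≈ 1.2064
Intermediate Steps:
V = 68295 (V = -3 + (44179 + 24119) = -3 + 68298 = 68295)
V/56610 = 68295/56610 = 68295*(1/56610) = 4553/3774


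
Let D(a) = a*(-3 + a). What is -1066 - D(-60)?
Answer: -4846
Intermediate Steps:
-1066 - D(-60) = -1066 - (-60)*(-3 - 60) = -1066 - (-60)*(-63) = -1066 - 1*3780 = -1066 - 3780 = -4846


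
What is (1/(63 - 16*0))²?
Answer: 1/3969 ≈ 0.00025195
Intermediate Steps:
(1/(63 - 16*0))² = (1/(63 + 0))² = (1/63)² = 1/3969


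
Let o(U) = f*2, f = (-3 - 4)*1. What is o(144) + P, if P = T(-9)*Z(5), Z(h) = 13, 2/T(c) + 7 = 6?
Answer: -40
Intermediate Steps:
f = -7 (f = -7*1 = -7)
T(c) = -2 (T(c) = 2/(-7 + 6) = 2/(-1) = 2*(-1) = -2)
o(U) = -14 (o(U) = -7*2 = -14)
P = -26 (P = -2*13 = -26)
o(144) + P = -14 - 26 = -40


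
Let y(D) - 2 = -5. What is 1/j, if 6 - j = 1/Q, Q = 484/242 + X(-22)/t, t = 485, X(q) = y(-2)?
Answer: 967/5317 ≈ 0.18187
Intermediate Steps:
y(D) = -3 (y(D) = 2 - 5 = -3)
X(q) = -3
Q = 967/485 (Q = 484/242 - 3/485 = 484*(1/242) - 3*1/485 = 2 - 3/485 = 967/485 ≈ 1.9938)
j = 5317/967 (j = 6 - 1/967/485 = 6 - 1*485/967 = 6 - 485/967 = 5317/967 ≈ 5.4985)
1/j = 1/(5317/967) = 967/5317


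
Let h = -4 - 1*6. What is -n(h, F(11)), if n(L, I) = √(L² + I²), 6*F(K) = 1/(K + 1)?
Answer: -√518401/72 ≈ -10.000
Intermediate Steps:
F(K) = 1/(6*(1 + K)) (F(K) = 1/(6*(K + 1)) = 1/(6*(1 + K)))
h = -10 (h = -4 - 6 = -10)
n(L, I) = √(I² + L²)
-n(h, F(11)) = -√((1/(6*(1 + 11)))² + (-10)²) = -√(((⅙)/12)² + 100) = -√(((⅙)*(1/12))² + 100) = -√((1/72)² + 100) = -√(1/5184 + 100) = -√(518401/5184) = -√518401/72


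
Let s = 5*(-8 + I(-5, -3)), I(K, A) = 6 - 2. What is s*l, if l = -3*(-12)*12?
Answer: -8640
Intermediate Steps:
I(K, A) = 4
l = 432 (l = 36*12 = 432)
s = -20 (s = 5*(-8 + 4) = 5*(-4) = -20)
s*l = -20*432 = -8640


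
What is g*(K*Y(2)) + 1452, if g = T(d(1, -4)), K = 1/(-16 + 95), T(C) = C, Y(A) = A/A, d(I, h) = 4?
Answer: 114712/79 ≈ 1452.1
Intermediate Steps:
Y(A) = 1
K = 1/79 ≈ 0.012658
g = 4
g*(K*Y(2)) + 1452 = 4*((1/79)*1) + 1452 = 4*(1/79) + 1452 = 4/79 + 1452 = 114712/79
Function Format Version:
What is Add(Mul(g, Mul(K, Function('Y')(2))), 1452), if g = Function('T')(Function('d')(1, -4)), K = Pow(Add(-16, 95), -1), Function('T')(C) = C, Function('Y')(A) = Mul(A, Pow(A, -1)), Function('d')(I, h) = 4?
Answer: Rational(114712, 79) ≈ 1452.1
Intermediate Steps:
Function('Y')(A) = 1
K = Rational(1, 79) (K = Pow(79, -1) = Rational(1, 79) ≈ 0.012658)
g = 4
Add(Mul(g, Mul(K, Function('Y')(2))), 1452) = Add(Mul(4, Mul(Rational(1, 79), 1)), 1452) = Add(Mul(4, Rational(1, 79)), 1452) = Add(Rational(4, 79), 1452) = Rational(114712, 79)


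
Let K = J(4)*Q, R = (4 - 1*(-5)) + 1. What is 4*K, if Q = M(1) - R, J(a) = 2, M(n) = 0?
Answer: -80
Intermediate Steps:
R = 10 (R = (4 + 5) + 1 = 9 + 1 = 10)
Q = -10 (Q = 0 - 1*10 = 0 - 10 = -10)
K = -20 (K = 2*(-10) = -20)
4*K = 4*(-20) = -80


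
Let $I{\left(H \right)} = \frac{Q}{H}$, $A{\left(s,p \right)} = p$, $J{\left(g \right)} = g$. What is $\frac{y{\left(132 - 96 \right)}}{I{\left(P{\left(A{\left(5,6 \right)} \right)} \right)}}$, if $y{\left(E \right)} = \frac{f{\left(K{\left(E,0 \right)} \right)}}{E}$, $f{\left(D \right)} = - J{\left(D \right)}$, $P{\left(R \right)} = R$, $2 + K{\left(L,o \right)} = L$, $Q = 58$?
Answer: $- \frac{17}{174} \approx -0.097701$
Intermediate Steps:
$K{\left(L,o \right)} = -2 + L$
$f{\left(D \right)} = - D$
$y{\left(E \right)} = \frac{2 - E}{E}$ ($y{\left(E \right)} = \frac{\left(-1\right) \left(-2 + E\right)}{E} = \frac{2 - E}{E}$)
$I{\left(H \right)} = \frac{58}{H}$
$\frac{y{\left(132 - 96 \right)}}{I{\left(P{\left(A{\left(5,6 \right)} \right)} \right)}} = \frac{\frac{1}{132 - 96} \left(2 - \left(132 - 96\right)\right)}{58 \cdot \frac{1}{6}} = \frac{\frac{1}{36} \left(2 - 36\right)}{\frac{29}{3}} = \frac{2 - 36}{36} \cdot \frac{3}{29} = \frac{1}{36} \left(-34\right) \frac{3}{29} = \left(- \frac{17}{18}\right) \frac{3}{29} = - \frac{17}{174}$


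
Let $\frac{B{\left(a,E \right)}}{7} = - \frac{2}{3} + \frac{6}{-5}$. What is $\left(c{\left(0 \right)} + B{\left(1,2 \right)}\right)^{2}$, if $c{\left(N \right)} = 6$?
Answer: $\frac{11236}{225} \approx 49.938$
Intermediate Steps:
$B{\left(a,E \right)} = - \frac{196}{15}$ ($B{\left(a,E \right)} = 7 \left(- \frac{2}{3} + \frac{6}{-5}\right) = 7 \left(\left(-2\right) \frac{1}{3} + 6 \left(- \frac{1}{5}\right)\right) = 7 \left(- \frac{2}{3} - \frac{6}{5}\right) = 7 \left(- \frac{28}{15}\right) = - \frac{196}{15}$)
$\left(c{\left(0 \right)} + B{\left(1,2 \right)}\right)^{2} = \left(6 - \frac{196}{15}\right)^{2} = \left(- \frac{106}{15}\right)^{2} = \frac{11236}{225}$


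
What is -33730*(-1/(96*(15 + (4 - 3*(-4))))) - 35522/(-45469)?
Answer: 819691421/67657872 ≈ 12.115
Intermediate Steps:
-33730*(-1/(96*(15 + (4 - 3*(-4))))) - 35522/(-45469) = -33730*(-1/(96*(15 + (4 + 12)))) - 35522*(-1/45469) = -33730*(-1/(96*(15 + 16))) + 35522/45469 = -33730/(31*(-96)) + 35522/45469 = -33730/(-2976) + 35522/45469 = -33730*(-1/2976) + 35522/45469 = 16865/1488 + 35522/45469 = 819691421/67657872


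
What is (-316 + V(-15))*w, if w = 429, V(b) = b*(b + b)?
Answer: 57486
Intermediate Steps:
V(b) = 2*b² (V(b) = b*(2*b) = 2*b²)
(-316 + V(-15))*w = (-316 + 2*(-15)²)*429 = (-316 + 2*225)*429 = (-316 + 450)*429 = 134*429 = 57486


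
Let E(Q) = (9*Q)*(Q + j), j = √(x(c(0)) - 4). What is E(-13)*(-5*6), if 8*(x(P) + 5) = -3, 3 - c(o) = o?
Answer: -45630 + 8775*I*√6/2 ≈ -45630.0 + 10747.0*I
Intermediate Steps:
c(o) = 3 - o
x(P) = -43/8 (x(P) = -5 + (⅛)*(-3) = -5 - 3/8 = -43/8)
j = 5*I*√6/4 (j = √(-43/8 - 4) = √(-75/8) = 5*I*√6/4 ≈ 3.0619*I)
E(Q) = 9*Q*(Q + 5*I*√6/4) (E(Q) = (9*Q)*(Q + 5*I*√6/4) = 9*Q*(Q + 5*I*√6/4))
E(-13)*(-5*6) = ((9/4)*(-13)*(4*(-13) + 5*I*√6))*(-5*6) = ((9/4)*(-13)*(-52 + 5*I*√6))*(-30) = (1521 - 585*I*√6/4)*(-30) = -45630 + 8775*I*√6/2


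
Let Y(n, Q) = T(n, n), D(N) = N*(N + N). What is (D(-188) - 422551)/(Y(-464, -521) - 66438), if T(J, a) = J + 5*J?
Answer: 351863/69222 ≈ 5.0831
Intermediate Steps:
T(J, a) = 6*J
D(N) = 2*N² (D(N) = N*(2*N) = 2*N²)
Y(n, Q) = 6*n
(D(-188) - 422551)/(Y(-464, -521) - 66438) = (2*(-188)² - 422551)/(6*(-464) - 66438) = (2*35344 - 422551)/(-2784 - 66438) = (70688 - 422551)/(-69222) = -351863*(-1/69222) = 351863/69222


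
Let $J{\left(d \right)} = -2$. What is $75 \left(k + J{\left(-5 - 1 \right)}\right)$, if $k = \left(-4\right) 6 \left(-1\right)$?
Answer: $1650$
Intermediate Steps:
$k = 24$ ($k = \left(-24\right) \left(-1\right) = 24$)
$75 \left(k + J{\left(-5 - 1 \right)}\right) = 75 \left(24 - 2\right) = 75 \cdot 22 = 1650$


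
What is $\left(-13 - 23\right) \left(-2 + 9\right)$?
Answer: $-252$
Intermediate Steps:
$\left(-13 - 23\right) \left(-2 + 9\right) = \left(-13 - 23\right) 7 = \left(-36\right) 7 = -252$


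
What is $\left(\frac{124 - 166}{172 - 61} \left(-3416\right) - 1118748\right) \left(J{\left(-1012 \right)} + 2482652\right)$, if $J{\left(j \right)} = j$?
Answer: $- \frac{102605520157280}{37} \approx -2.7731 \cdot 10^{12}$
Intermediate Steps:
$\left(\frac{124 - 166}{172 - 61} \left(-3416\right) - 1118748\right) \left(J{\left(-1012 \right)} + 2482652\right) = \left(\frac{124 - 166}{172 - 61} \left(-3416\right) - 1118748\right) \left(-1012 + 2482652\right) = \left(- \frac{42}{111} \left(-3416\right) - 1118748\right) 2481640 = \left(\left(-42\right) \frac{1}{111} \left(-3416\right) - 1118748\right) 2481640 = \left(\left(- \frac{14}{37}\right) \left(-3416\right) - 1118748\right) 2481640 = \left(\frac{47824}{37} - 1118748\right) 2481640 = \left(- \frac{41345852}{37}\right) 2481640 = - \frac{102605520157280}{37}$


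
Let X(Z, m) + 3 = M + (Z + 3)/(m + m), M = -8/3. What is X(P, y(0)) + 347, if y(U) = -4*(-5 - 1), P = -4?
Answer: 5461/16 ≈ 341.31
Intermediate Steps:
M = -8/3 (M = -8*1/3 = -8/3 ≈ -2.6667)
y(U) = 24 (y(U) = -4*(-6) = 24)
X(Z, m) = -17/3 + (3 + Z)/(2*m) (X(Z, m) = -3 + (-8/3 + (Z + 3)/(m + m)) = -3 + (-8/3 + (3 + Z)/((2*m))) = -3 + (-8/3 + (3 + Z)*(1/(2*m))) = -3 + (-8/3 + (3 + Z)/(2*m)) = -17/3 + (3 + Z)/(2*m))
X(P, y(0)) + 347 = (1/6)*(9 - 34*24 + 3*(-4))/24 + 347 = (1/6)*(1/24)*(9 - 816 - 12) + 347 = (1/6)*(1/24)*(-819) + 347 = -91/16 + 347 = 5461/16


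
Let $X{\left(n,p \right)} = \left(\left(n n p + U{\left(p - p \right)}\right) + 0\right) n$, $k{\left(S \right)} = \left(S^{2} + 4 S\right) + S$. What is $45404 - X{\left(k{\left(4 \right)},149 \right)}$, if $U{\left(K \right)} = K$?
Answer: $-6906340$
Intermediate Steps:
$k{\left(S \right)} = S^{2} + 5 S$
$X{\left(n,p \right)} = p n^{3}$ ($X{\left(n,p \right)} = \left(\left(n n p + \left(p - p\right)\right) + 0\right) n = \left(\left(n^{2} p + 0\right) + 0\right) n = \left(\left(p n^{2} + 0\right) + 0\right) n = \left(p n^{2} + 0\right) n = p n^{2} n = p n^{3}$)
$45404 - X{\left(k{\left(4 \right)},149 \right)} = 45404 - 149 \left(4 \left(5 + 4\right)\right)^{3} = 45404 - 149 \left(4 \cdot 9\right)^{3} = 45404 - 149 \cdot 36^{3} = 45404 - 149 \cdot 46656 = 45404 - 6951744 = -6906340$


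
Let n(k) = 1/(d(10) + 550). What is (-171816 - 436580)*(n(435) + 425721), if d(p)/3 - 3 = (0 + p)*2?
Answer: -160325304834800/619 ≈ -2.5901e+11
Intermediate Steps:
d(p) = 9 + 6*p (d(p) = 9 + 3*((0 + p)*2) = 9 + 3*(p*2) = 9 + 3*(2*p) = 9 + 6*p)
n(k) = 1/619 (n(k) = 1/((9 + 6*10) + 550) = 1/((9 + 60) + 550) = 1/(69 + 550) = 1/619)
(-171816 - 436580)*(n(435) + 425721) = (-171816 - 436580)*(1/619 + 425721) = -608396*263521300/619 = -160325304834800/619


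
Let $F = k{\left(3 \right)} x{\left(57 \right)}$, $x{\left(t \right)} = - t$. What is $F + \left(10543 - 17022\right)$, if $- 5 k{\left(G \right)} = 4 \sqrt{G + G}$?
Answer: $-6479 + \frac{228 \sqrt{6}}{5} \approx -6367.3$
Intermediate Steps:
$k{\left(G \right)} = - \frac{4 \sqrt{2} \sqrt{G}}{5}$ ($k{\left(G \right)} = - \frac{4 \sqrt{G + G}}{5} = - \frac{4 \sqrt{2 G}}{5} = - \frac{4 \sqrt{2} \sqrt{G}}{5}$)
$F = \frac{228 \sqrt{6}}{5}$ ($F = - \frac{4 \sqrt{2} \sqrt{3}}{5} \left(\left(-1\right) 57\right) = - \frac{4 \sqrt{6}}{5} \left(-57\right) = \frac{228 \sqrt{6}}{5} \approx 111.7$)
$F + \left(10543 - 17022\right) = \frac{228 \sqrt{6}}{5} + \left(10543 - 17022\right) = \frac{228 \sqrt{6}}{5} - 6479 = -6479 + \frac{228 \sqrt{6}}{5}$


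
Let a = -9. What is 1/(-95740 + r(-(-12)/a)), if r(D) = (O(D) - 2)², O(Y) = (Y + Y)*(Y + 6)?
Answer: -81/7738040 ≈ -1.0468e-5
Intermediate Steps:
O(Y) = 2*Y*(6 + Y) (O(Y) = (2*Y)*(6 + Y) = 2*Y*(6 + Y))
r(D) = (-2 + 2*D*(6 + D))² (r(D) = (2*D*(6 + D) - 2)² = (-2 + 2*D*(6 + D))²)
1/(-95740 + r(-(-12)/a)) = 1/(-95740 + 4*(-1 + (-(-12)/(-9))*(6 - (-12)/(-9)))²) = 1/(-95740 + 4*(-1 + (-(-12)*(-1)/9)*(6 - (-12)*(-1)/9))²) = 1/(-95740 + 4*(-1 + (-1*4/3)*(6 - 1*4/3))²) = 1/(-95740 + 4*(-1 - 4*(6 - 4/3)/3)²) = 1/(-95740 + 4*(-1 - 4/3*14/3)²) = 1/(-95740 + 4*(-1 - 56/9)²) = 1/(-95740 + 4*(-65/9)²) = 1/(-95740 + 4*(4225/81)) = 1/(-95740 + 16900/81) = 1/(-7738040/81) = -81/7738040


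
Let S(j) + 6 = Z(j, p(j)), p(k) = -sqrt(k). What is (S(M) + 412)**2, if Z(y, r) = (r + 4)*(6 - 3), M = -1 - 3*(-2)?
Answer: 174769 - 2508*sqrt(5) ≈ 1.6916e+5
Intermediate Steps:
M = 5 (M = -1 + 6 = 5)
Z(y, r) = 12 + 3*r (Z(y, r) = (4 + r)*3 = 12 + 3*r)
S(j) = 6 - 3*sqrt(j) (S(j) = -6 + (12 + 3*(-sqrt(j))) = -6 + (12 - 3*sqrt(j)) = 6 - 3*sqrt(j))
(S(M) + 412)**2 = ((6 - 3*sqrt(5)) + 412)**2 = (418 - 3*sqrt(5))**2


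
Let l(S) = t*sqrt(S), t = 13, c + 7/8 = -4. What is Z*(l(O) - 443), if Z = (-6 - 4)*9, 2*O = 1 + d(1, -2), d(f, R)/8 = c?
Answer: 39870 - 1170*I*sqrt(19) ≈ 39870.0 - 5099.9*I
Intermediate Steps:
c = -39/8 (c = -7/8 - 4 = -39/8 ≈ -4.8750)
d(f, R) = -39 (d(f, R) = 8*(-39/8) = -39)
O = -19 (O = (1 - 39)/2 = (1/2)*(-38) = -19)
Z = -90 (Z = -10*9 = -90)
l(S) = 13*sqrt(S)
Z*(l(O) - 443) = -90*(13*sqrt(-19) - 443) = -90*(13*(I*sqrt(19)) - 443) = -90*(13*I*sqrt(19) - 443) = -90*(-443 + 13*I*sqrt(19)) = 39870 - 1170*I*sqrt(19)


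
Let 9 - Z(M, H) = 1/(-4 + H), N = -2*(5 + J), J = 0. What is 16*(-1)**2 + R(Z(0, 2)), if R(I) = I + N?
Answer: 31/2 ≈ 15.500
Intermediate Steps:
N = -10 (N = -2*(5 + 0) = -2*5 = -10)
Z(M, H) = 9 - 1/(-4 + H)
R(I) = -10 + I (R(I) = I - 10 = -10 + I)
16*(-1)**2 + R(Z(0, 2)) = 16*(-1)**2 + (-10 + (-37 + 9*2)/(-4 + 2)) = 16*1 + (-10 + (-37 + 18)/(-2)) = 16 + (-10 - 1/2*(-19)) = 16 + (-10 + 19/2) = 16 - 1/2 = 31/2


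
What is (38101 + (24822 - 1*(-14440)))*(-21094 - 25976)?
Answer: -3641476410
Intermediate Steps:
(38101 + (24822 - 1*(-14440)))*(-21094 - 25976) = (38101 + (24822 + 14440))*(-47070) = (38101 + 39262)*(-47070) = 77363*(-47070) = -3641476410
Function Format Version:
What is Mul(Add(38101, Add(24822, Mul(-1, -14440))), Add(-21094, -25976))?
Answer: -3641476410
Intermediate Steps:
Mul(Add(38101, Add(24822, Mul(-1, -14440))), Add(-21094, -25976)) = Mul(Add(38101, Add(24822, 14440)), -47070) = Mul(Add(38101, 39262), -47070) = Mul(77363, -47070) = -3641476410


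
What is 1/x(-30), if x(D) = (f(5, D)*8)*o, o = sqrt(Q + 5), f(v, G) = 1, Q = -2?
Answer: sqrt(3)/24 ≈ 0.072169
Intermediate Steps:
o = sqrt(3) (o = sqrt(-2 + 5) = sqrt(3) ≈ 1.7320)
x(D) = 8*sqrt(3) (x(D) = (1*8)*sqrt(3) = 8*sqrt(3))
1/x(-30) = 1/(8*sqrt(3)) = sqrt(3)/24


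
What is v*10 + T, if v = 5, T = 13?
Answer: 63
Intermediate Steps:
v*10 + T = 5*10 + 13 = 50 + 13 = 63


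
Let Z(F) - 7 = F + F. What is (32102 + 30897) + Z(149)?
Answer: 63304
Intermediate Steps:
Z(F) = 7 + 2*F (Z(F) = 7 + (F + F) = 7 + 2*F)
(32102 + 30897) + Z(149) = (32102 + 30897) + (7 + 2*149) = 62999 + (7 + 298) = 62999 + 305 = 63304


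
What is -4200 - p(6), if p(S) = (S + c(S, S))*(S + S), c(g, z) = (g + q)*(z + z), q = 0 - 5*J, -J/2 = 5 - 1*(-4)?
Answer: -18096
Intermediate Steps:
J = -18 (J = -2*(5 - 1*(-4)) = -2*(5 + 4) = -2*9 = -18)
q = 90 (q = 0 - 5*(-18) = 0 + 90 = 90)
c(g, z) = 2*z*(90 + g) (c(g, z) = (g + 90)*(z + z) = (90 + g)*(2*z) = 2*z*(90 + g))
p(S) = 2*S*(S + 2*S*(90 + S)) (p(S) = (S + 2*S*(90 + S))*(S + S) = (S + 2*S*(90 + S))*(2*S) = 2*S*(S + 2*S*(90 + S)))
-4200 - p(6) = -4200 - 6²*(362 + 4*6) = -4200 - 36*(362 + 24) = -4200 - 36*386 = -4200 - 1*13896 = -4200 - 13896 = -18096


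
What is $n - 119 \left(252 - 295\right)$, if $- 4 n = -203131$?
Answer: $\frac{223599}{4} \approx 55900.0$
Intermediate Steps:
$n = \frac{203131}{4}$ ($n = \left(- \frac{1}{4}\right) \left(-203131\right) = \frac{203131}{4} \approx 50783.0$)
$n - 119 \left(252 - 295\right) = \frac{203131}{4} - 119 \left(252 - 295\right) = \frac{203131}{4} - -5117 = \frac{203131}{4} + 5117 = \frac{223599}{4}$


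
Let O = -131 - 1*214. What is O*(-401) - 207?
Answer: 138138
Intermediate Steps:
O = -345 (O = -131 - 214 = -345)
O*(-401) - 207 = -345*(-401) - 207 = 138345 - 207 = 138138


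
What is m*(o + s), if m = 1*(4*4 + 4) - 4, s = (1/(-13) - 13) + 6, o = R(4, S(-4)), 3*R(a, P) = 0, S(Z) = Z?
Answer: -1472/13 ≈ -113.23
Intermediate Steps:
R(a, P) = 0 (R(a, P) = (⅓)*0 = 0)
o = 0
s = -92/13 (s = (-1/13 - 13) + 6 = -170/13 + 6 = -92/13 ≈ -7.0769)
m = 16 (m = 1*(16 + 4) - 4 = 1*20 - 4 = 20 - 4 = 16)
m*(o + s) = 16*(0 - 92/13) = 16*(-92/13) = -1472/13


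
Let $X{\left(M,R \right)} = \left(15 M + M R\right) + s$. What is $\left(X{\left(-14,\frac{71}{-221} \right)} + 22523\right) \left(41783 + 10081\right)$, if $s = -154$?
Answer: $\frac{254036769912}{221} \approx 1.1495 \cdot 10^{9}$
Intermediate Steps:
$X{\left(M,R \right)} = -154 + 15 M + M R$ ($X{\left(M,R \right)} = \left(15 M + M R\right) - 154 = -154 + 15 M + M R$)
$\left(X{\left(-14,\frac{71}{-221} \right)} + 22523\right) \left(41783 + 10081\right) = \left(\left(-154 + 15 \left(-14\right) - 14 \frac{71}{-221}\right) + 22523\right) \left(41783 + 10081\right) = \left(\left(-154 - 210 - 14 \cdot 71 \left(- \frac{1}{221}\right)\right) + 22523\right) 51864 = \left(\left(-154 - 210 - - \frac{994}{221}\right) + 22523\right) 51864 = \left(\left(-154 - 210 + \frac{994}{221}\right) + 22523\right) 51864 = \left(- \frac{79450}{221} + 22523\right) 51864 = \frac{4898133}{221} \cdot 51864 = \frac{254036769912}{221}$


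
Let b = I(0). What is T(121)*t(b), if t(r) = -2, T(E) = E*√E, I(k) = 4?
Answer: -2662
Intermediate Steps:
b = 4
T(E) = E^(3/2)
T(121)*t(b) = 121^(3/2)*(-2) = 1331*(-2) = -2662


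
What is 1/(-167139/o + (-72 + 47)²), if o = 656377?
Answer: 656377/410068486 ≈ 0.0016007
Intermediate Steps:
1/(-167139/o + (-72 + 47)²) = 1/(-167139/656377 + (-72 + 47)²) = 1/(-167139*1/656377 + (-25)²) = 1/(-167139/656377 + 625) = 1/(410068486/656377) = 656377/410068486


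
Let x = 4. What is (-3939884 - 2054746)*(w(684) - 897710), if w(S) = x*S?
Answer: 5365037989620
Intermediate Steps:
w(S) = 4*S
(-3939884 - 2054746)*(w(684) - 897710) = (-3939884 - 2054746)*(4*684 - 897710) = -5994630*(2736 - 897710) = -5994630*(-894974) = 5365037989620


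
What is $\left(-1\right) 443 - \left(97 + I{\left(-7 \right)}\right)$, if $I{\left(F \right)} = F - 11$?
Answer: $-522$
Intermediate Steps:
$I{\left(F \right)} = -11 + F$
$\left(-1\right) 443 - \left(97 + I{\left(-7 \right)}\right) = \left(-1\right) 443 - \left(97 - 18\right) = -443 - \left(97 - 18\right) = -443 - 79 = -522$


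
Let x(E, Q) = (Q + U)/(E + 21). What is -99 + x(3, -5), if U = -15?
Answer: -599/6 ≈ -99.833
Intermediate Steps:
x(E, Q) = (-15 + Q)/(21 + E) (x(E, Q) = (Q - 15)/(E + 21) = (-15 + Q)/(21 + E))
-99 + x(3, -5) = -99 + (-15 - 5)/(21 + 3) = -99 - 20/24 = -99 + (1/24)*(-20) = -99 - ⅚ = -599/6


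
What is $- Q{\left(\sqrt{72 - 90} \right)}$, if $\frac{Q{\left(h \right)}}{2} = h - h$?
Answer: $0$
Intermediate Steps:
$Q{\left(h \right)} = 0$ ($Q{\left(h \right)} = 2 \left(h - h\right) = 2 \cdot 0 = 0$)
$- Q{\left(\sqrt{72 - 90} \right)} = \left(-1\right) 0 = 0$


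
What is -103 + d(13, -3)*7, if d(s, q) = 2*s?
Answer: 79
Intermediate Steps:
-103 + d(13, -3)*7 = -103 + (2*13)*7 = -103 + 26*7 = -103 + 182 = 79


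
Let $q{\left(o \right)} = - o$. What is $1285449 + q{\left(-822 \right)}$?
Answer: $1286271$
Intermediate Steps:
$1285449 + q{\left(-822 \right)} = 1285449 - -822 = 1285449 + 822 = 1286271$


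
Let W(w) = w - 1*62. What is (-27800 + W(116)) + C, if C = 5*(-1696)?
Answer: -36226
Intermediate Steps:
C = -8480
W(w) = -62 + w (W(w) = w - 62 = -62 + w)
(-27800 + W(116)) + C = (-27800 + (-62 + 116)) - 8480 = (-27800 + 54) - 8480 = -27746 - 8480 = -36226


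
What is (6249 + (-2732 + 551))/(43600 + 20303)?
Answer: 1356/21301 ≈ 0.063659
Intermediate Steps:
(6249 + (-2732 + 551))/(43600 + 20303) = (6249 - 2181)/63903 = 4068*(1/63903) = 1356/21301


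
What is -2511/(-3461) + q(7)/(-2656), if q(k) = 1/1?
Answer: 6665755/9192416 ≈ 0.72514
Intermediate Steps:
q(k) = 1
-2511/(-3461) + q(7)/(-2656) = -2511/(-3461) + 1/(-2656) = -2511*(-1/3461) + 1*(-1/2656) = 2511/3461 - 1/2656 = 6665755/9192416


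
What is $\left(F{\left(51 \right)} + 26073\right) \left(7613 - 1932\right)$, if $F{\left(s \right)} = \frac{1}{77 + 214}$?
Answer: $\frac{43103133164}{291} \approx 1.4812 \cdot 10^{8}$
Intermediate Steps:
$F{\left(s \right)} = \frac{1}{291}$
$\left(F{\left(51 \right)} + 26073\right) \left(7613 - 1932\right) = \left(\frac{1}{291} + 26073\right) \left(7613 - 1932\right) = \frac{7587244}{291} \cdot 5681 = \frac{43103133164}{291}$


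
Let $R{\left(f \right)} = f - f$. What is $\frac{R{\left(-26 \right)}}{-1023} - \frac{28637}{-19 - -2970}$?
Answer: $- \frac{28637}{2951} \approx -9.7042$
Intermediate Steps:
$R{\left(f \right)} = 0$
$\frac{R{\left(-26 \right)}}{-1023} - \frac{28637}{-19 - -2970} = \frac{0}{-1023} - \frac{28637}{-19 - -2970} = 0 \left(- \frac{1}{1023}\right) - \frac{28637}{-19 + 2970} = 0 - \frac{28637}{2951} = - \frac{28637}{2951}$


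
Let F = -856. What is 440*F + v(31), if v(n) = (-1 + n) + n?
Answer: -376579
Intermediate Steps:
v(n) = -1 + 2*n
440*F + v(31) = 440*(-856) + (-1 + 2*31) = -376640 + (-1 + 62) = -376640 + 61 = -376579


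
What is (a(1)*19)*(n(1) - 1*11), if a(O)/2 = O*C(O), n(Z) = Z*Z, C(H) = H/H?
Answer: -380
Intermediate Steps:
C(H) = 1
n(Z) = Z**2
a(O) = 2*O (a(O) = 2*(O*1) = 2*O)
(a(1)*19)*(n(1) - 1*11) = ((2*1)*19)*(1**2 - 1*11) = (2*19)*(1 - 11) = 38*(-10) = -380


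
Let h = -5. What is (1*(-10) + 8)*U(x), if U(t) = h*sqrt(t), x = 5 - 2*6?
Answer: 10*I*sqrt(7) ≈ 26.458*I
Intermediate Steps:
x = -7 (x = 5 - 12 = -7)
U(t) = -5*sqrt(t)
(1*(-10) + 8)*U(x) = (1*(-10) + 8)*(-5*I*sqrt(7)) = (-10 + 8)*(-5*I*sqrt(7)) = -(-10)*I*sqrt(7) = 10*I*sqrt(7)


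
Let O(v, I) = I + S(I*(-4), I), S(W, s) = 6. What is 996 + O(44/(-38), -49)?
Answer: 953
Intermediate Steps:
O(v, I) = 6 + I (O(v, I) = I + 6 = 6 + I)
996 + O(44/(-38), -49) = 996 + (6 - 49) = 996 - 43 = 953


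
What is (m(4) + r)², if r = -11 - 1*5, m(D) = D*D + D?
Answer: 16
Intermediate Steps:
m(D) = D + D² (m(D) = D² + D = D + D²)
r = -16 (r = -11 - 5 = -16)
(m(4) + r)² = (4*(1 + 4) - 16)² = (4*5 - 16)² = (20 - 16)² = 4² = 16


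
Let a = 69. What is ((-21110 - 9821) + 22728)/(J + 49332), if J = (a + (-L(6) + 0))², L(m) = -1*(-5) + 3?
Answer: -631/4081 ≈ -0.15462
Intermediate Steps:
L(m) = 8 (L(m) = 5 + 3 = 8)
J = 3721 (J = (69 + (-1*8 + 0))² = (69 + (-8 + 0))² = (69 - 8)² = 61² = 3721)
((-21110 - 9821) + 22728)/(J + 49332) = ((-21110 - 9821) + 22728)/(3721 + 49332) = (-30931 + 22728)/53053 = -8203*1/53053 = -631/4081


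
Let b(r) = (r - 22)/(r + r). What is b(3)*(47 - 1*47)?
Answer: 0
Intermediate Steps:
b(r) = (-22 + r)/(2*r) (b(r) = (-22 + r)/((2*r)) = (-22 + r)*(1/(2*r)) = (-22 + r)/(2*r))
b(3)*(47 - 1*47) = ((1/2)*(-22 + 3)/3)*(47 - 1*47) = ((1/2)*(1/3)*(-19))*(47 - 47) = -19/6*0 = 0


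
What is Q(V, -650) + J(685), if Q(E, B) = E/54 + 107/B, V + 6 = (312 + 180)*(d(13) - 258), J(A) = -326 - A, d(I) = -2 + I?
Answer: -19081063/5850 ≈ -3261.7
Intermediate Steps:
V = -121530 (V = -6 + (312 + 180)*((-2 + 13) - 258) = -6 + 492*(11 - 258) = -6 + 492*(-247) = -6 - 121524 = -121530)
Q(E, B) = 107/B + E/54 (Q(E, B) = E*(1/54) + 107/B = E/54 + 107/B = 107/B + E/54)
Q(V, -650) + J(685) = (107/(-650) + (1/54)*(-121530)) + (-326 - 1*685) = (107*(-1/650) - 20255/9) + (-326 - 685) = (-107/650 - 20255/9) - 1011 = -13166713/5850 - 1011 = -19081063/5850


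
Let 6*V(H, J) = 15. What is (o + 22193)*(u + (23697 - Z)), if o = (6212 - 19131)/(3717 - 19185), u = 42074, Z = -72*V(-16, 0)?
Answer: 22640598620093/15468 ≈ 1.4637e+9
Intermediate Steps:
V(H, J) = 5/2 (V(H, J) = (⅙)*15 = 5/2)
Z = -180 (Z = -72*5/2 = -180)
o = 12919/15468 (o = -12919/(-15468) = -12919*(-1/15468) = 12919/15468 ≈ 0.83521)
(o + 22193)*(u + (23697 - Z)) = (12919/15468 + 22193)*(42074 + (23697 - 1*(-180))) = 343294243*(42074 + (23697 + 180))/15468 = 343294243*(42074 + 23877)/15468 = (343294243/15468)*65951 = 22640598620093/15468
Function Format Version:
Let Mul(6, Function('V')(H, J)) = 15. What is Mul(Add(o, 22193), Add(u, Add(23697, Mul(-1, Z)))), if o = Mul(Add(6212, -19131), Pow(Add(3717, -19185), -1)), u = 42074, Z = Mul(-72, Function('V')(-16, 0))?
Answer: Rational(22640598620093, 15468) ≈ 1.4637e+9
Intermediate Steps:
Function('V')(H, J) = Rational(5, 2) (Function('V')(H, J) = Mul(Rational(1, 6), 15) = Rational(5, 2))
Z = -180 (Z = Mul(-72, Rational(5, 2)) = -180)
o = Rational(12919, 15468) (o = Mul(-12919, Pow(-15468, -1)) = Mul(-12919, Rational(-1, 15468)) = Rational(12919, 15468) ≈ 0.83521)
Mul(Add(o, 22193), Add(u, Add(23697, Mul(-1, Z)))) = Mul(Add(Rational(12919, 15468), 22193), Add(42074, Add(23697, Mul(-1, -180)))) = Mul(Rational(343294243, 15468), Add(42074, Add(23697, 180))) = Mul(Rational(343294243, 15468), Add(42074, 23877)) = Mul(Rational(343294243, 15468), 65951) = Rational(22640598620093, 15468)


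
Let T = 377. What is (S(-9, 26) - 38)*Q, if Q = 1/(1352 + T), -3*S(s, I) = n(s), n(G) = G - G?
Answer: -2/91 ≈ -0.021978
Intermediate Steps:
n(G) = 0
S(s, I) = 0 (S(s, I) = -1/3*0 = 0)
Q = 1/1729 (Q = 1/(1352 + 377) = 1/1729 ≈ 0.00057837)
(S(-9, 26) - 38)*Q = (0 - 38)*(1/1729) = -38*1/1729 = -2/91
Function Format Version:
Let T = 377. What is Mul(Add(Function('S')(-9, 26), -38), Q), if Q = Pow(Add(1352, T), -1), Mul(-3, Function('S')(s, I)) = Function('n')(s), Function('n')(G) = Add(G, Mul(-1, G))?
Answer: Rational(-2, 91) ≈ -0.021978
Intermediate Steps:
Function('n')(G) = 0
Function('S')(s, I) = 0 (Function('S')(s, I) = Mul(Rational(-1, 3), 0) = 0)
Q = Rational(1, 1729) (Q = Pow(Add(1352, 377), -1) = Pow(1729, -1) = Rational(1, 1729) ≈ 0.00057837)
Mul(Add(Function('S')(-9, 26), -38), Q) = Mul(Add(0, -38), Rational(1, 1729)) = Mul(-38, Rational(1, 1729)) = Rational(-2, 91)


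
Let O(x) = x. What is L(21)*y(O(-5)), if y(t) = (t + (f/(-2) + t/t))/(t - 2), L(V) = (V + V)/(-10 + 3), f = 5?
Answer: -39/7 ≈ -5.5714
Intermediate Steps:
L(V) = -2*V/7 (L(V) = (2*V)/(-7) = (2*V)*(-⅐) = -2*V/7)
y(t) = (-3/2 + t)/(-2 + t) (y(t) = (t + (5/(-2) + t/t))/(t - 2) = (t + (5*(-½) + 1))/(-2 + t) = (t + (-5/2 + 1))/(-2 + t) = (t - 3/2)/(-2 + t) = (-3/2 + t)/(-2 + t))
L(21)*y(O(-5)) = (-2/7*21)*((-3/2 - 5)/(-2 - 5)) = -6*(-13)/((-7)*2) = -(-6)*(-13)/(7*2) = -6*13/14 = -39/7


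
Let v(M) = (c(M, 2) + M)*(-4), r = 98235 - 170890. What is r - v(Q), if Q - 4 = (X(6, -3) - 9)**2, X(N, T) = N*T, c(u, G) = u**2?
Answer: 2079433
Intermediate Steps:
Q = 733 (Q = 4 + (6*(-3) - 9)**2 = 4 + (-18 - 9)**2 = 4 + (-27)**2 = 4 + 729 = 733)
r = -72655
v(M) = -4*M - 4*M**2 (v(M) = (M**2 + M)*(-4) = (M + M**2)*(-4) = -4*M - 4*M**2)
r - v(Q) = -72655 - 4*733*(-1 - 1*733) = -72655 - 4*733*(-1 - 733) = -72655 - 4*733*(-734) = -72655 - 1*(-2152088) = -72655 + 2152088 = 2079433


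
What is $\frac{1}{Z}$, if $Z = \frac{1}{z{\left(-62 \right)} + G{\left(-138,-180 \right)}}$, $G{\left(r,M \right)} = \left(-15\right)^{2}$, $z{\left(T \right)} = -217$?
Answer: $8$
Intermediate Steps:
$G{\left(r,M \right)} = 225$
$Z = \frac{1}{8}$ ($Z = \frac{1}{-217 + 225} = \frac{1}{8} \approx 0.125$)
$\frac{1}{Z} = \frac{1}{\frac{1}{8}} = 8$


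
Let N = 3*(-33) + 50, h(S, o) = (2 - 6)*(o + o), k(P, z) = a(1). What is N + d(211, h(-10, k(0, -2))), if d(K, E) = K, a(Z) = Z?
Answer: 162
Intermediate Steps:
k(P, z) = 1
h(S, o) = -8*o
N = -49 (N = -99 + 50 = -49)
N + d(211, h(-10, k(0, -2))) = -49 + 211 = 162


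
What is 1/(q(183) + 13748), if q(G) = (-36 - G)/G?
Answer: 61/838555 ≈ 7.2744e-5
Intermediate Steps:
q(G) = (-36 - G)/G
1/(q(183) + 13748) = 1/((-36 - 1*183)/183 + 13748) = 1/((-36 - 183)/183 + 13748) = 1/((1/183)*(-219) + 13748) = 1/(-73/61 + 13748) = 1/(838555/61) = 61/838555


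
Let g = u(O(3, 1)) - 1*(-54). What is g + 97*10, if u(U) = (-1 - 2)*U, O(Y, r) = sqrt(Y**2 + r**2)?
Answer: 1024 - 3*sqrt(10) ≈ 1014.5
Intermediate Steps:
u(U) = -3*U
g = 54 - 3*sqrt(10) (g = -3*sqrt(3**2 + 1**2) - 1*(-54) = -3*sqrt(9 + 1) + 54 = -3*sqrt(10) + 54 = 54 - 3*sqrt(10) ≈ 44.513)
g + 97*10 = (54 - 3*sqrt(10)) + 97*10 = (54 - 3*sqrt(10)) + 970 = 1024 - 3*sqrt(10)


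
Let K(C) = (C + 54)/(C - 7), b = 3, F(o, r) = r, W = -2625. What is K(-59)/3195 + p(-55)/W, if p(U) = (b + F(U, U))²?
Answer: -38011957/36902250 ≈ -1.0301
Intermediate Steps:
K(C) = (54 + C)/(-7 + C)
p(U) = (3 + U)²
K(-59)/3195 + p(-55)/W = ((54 - 59)/(-7 - 59))/3195 + (3 - 55)²/(-2625) = (-5/(-66))*(1/3195) + (-52)²*(-1/2625) = -1/66*(-5)*(1/3195) + 2704*(-1/2625) = (5/66)*(1/3195) - 2704/2625 = 1/42174 - 2704/2625 = -38011957/36902250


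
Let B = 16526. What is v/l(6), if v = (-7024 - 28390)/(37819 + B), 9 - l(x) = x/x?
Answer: -17707/217380 ≈ -0.081456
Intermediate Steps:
l(x) = 8 (l(x) = 9 - x/x = 9 - 1*1 = 9 - 1 = 8)
v = -35414/54345 (v = (-7024 - 28390)/(37819 + 16526) = -35414/54345 ≈ -0.65165)
v/l(6) = -35414/54345/8 = -35414/54345*1/8 = -17707/217380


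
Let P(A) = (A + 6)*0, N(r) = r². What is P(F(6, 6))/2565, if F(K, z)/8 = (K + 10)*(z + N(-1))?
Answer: 0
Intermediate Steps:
F(K, z) = 8*(1 + z)*(10 + K) (F(K, z) = 8*((K + 10)*(z + (-1)²)) = 8*((10 + K)*(z + 1)) = 8*((10 + K)*(1 + z)) = 8*((1 + z)*(10 + K)) = 8*(1 + z)*(10 + K))
P(A) = 0 (P(A) = (6 + A)*0 = 0)
P(F(6, 6))/2565 = 0/2565 = 0*(1/2565) = 0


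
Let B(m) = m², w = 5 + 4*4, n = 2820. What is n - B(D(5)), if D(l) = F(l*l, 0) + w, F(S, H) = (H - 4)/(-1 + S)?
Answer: 85895/36 ≈ 2386.0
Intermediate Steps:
F(S, H) = (-4 + H)/(-1 + S)
w = 21 (w = 5 + 16 = 21)
D(l) = 21 - 4/(-1 + l²) (D(l) = (-4 + 0)/(-1 + l*l) + 21 = -4/(-1 + l²) + 21 = 21 - 4/(-1 + l²))
n - B(D(5)) = 2820 - ((-25 + 21*5²)/(-1 + 5²))² = 2820 - ((-25 + 21*25)/(-1 + 25))² = 2820 - ((-25 + 525)/24)² = 2820 - ((1/24)*500)² = 2820 - (125/6)² = 2820 - 1*15625/36 = 2820 - 15625/36 = 85895/36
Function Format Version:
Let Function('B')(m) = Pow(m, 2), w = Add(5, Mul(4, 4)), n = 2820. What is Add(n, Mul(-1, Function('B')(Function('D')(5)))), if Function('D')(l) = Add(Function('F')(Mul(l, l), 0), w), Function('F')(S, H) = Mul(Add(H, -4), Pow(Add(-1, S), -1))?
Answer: Rational(85895, 36) ≈ 2386.0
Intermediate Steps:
Function('F')(S, H) = Mul(Pow(Add(-1, S), -1), Add(-4, H)) (Function('F')(S, H) = Mul(Add(-4, H), Pow(Add(-1, S), -1)) = Mul(Pow(Add(-1, S), -1), Add(-4, H)))
w = 21 (w = Add(5, 16) = 21)
Function('D')(l) = Add(21, Mul(-4, Pow(Add(-1, Pow(l, 2)), -1))) (Function('D')(l) = Add(Mul(Pow(Add(-1, Mul(l, l)), -1), Add(-4, 0)), 21) = Add(Mul(Pow(Add(-1, Pow(l, 2)), -1), -4), 21) = Add(Mul(-4, Pow(Add(-1, Pow(l, 2)), -1)), 21) = Add(21, Mul(-4, Pow(Add(-1, Pow(l, 2)), -1))))
Add(n, Mul(-1, Function('B')(Function('D')(5)))) = Add(2820, Mul(-1, Pow(Mul(Pow(Add(-1, Pow(5, 2)), -1), Add(-25, Mul(21, Pow(5, 2)))), 2))) = Add(2820, Mul(-1, Pow(Mul(Pow(Add(-1, 25), -1), Add(-25, Mul(21, 25))), 2))) = Add(2820, Mul(-1, Pow(Mul(Pow(24, -1), Add(-25, 525)), 2))) = Add(2820, Mul(-1, Pow(Mul(Rational(1, 24), 500), 2))) = Add(2820, Mul(-1, Pow(Rational(125, 6), 2))) = Add(2820, Mul(-1, Rational(15625, 36))) = Add(2820, Rational(-15625, 36)) = Rational(85895, 36)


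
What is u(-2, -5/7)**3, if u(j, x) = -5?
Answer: -125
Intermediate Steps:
u(-2, -5/7)**3 = (-5)**3 = -125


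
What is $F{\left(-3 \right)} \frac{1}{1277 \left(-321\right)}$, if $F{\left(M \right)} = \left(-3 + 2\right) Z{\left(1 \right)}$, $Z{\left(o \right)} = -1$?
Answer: $- \frac{1}{409917} \approx -2.4395 \cdot 10^{-6}$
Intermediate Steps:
$F{\left(M \right)} = 1$ ($F{\left(M \right)} = \left(-3 + 2\right) \left(-1\right) = \left(-1\right) \left(-1\right) = 1$)
$F{\left(-3 \right)} \frac{1}{1277 \left(-321\right)} = 1 \frac{1}{1277 \left(-321\right)} = 1 \cdot \frac{1}{1277} \left(- \frac{1}{321}\right) = 1 \left(- \frac{1}{409917}\right) = - \frac{1}{409917}$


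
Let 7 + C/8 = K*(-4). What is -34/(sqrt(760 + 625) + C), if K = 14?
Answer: 17136/252631 + 34*sqrt(1385)/252631 ≈ 0.072839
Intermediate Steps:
C = -504 (C = -56 + 8*(14*(-4)) = -56 + 8*(-56) = -56 - 448 = -504)
-34/(sqrt(760 + 625) + C) = -34/(sqrt(760 + 625) - 504) = -34/(sqrt(1385) - 504) = -34/(-504 + sqrt(1385))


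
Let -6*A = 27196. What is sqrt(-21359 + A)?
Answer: 5*I*sqrt(9321)/3 ≈ 160.91*I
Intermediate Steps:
A = -13598/3 (A = -1/6*27196 = -13598/3 ≈ -4532.7)
sqrt(-21359 + A) = sqrt(-21359 - 13598/3) = sqrt(-77675/3) = 5*I*sqrt(9321)/3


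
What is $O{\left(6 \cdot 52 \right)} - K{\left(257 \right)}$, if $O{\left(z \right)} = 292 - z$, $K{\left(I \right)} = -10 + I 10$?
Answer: $-2580$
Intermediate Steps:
$K{\left(I \right)} = -10 + 10 I$
$O{\left(6 \cdot 52 \right)} - K{\left(257 \right)} = \left(292 - 6 \cdot 52\right) - \left(-10 + 10 \cdot 257\right) = \left(292 - 312\right) - \left(-10 + 2570\right) = \left(292 - 312\right) - 2560 = -20 - 2560 = -2580$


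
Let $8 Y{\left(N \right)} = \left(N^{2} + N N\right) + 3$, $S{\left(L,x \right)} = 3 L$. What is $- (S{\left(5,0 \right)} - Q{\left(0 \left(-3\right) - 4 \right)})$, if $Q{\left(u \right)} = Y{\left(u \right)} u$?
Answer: $- \frac{65}{2} \approx -32.5$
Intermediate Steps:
$Y{\left(N \right)} = \frac{3}{8} + \frac{N^{2}}{4}$ ($Y{\left(N \right)} = \frac{\left(N^{2} + N N\right) + 3}{8} = \frac{\left(N^{2} + N^{2}\right) + 3}{8} = \frac{2 N^{2} + 3}{8} = \frac{3 + 2 N^{2}}{8} = \frac{3}{8} + \frac{N^{2}}{4}$)
$Q{\left(u \right)} = u \left(\frac{3}{8} + \frac{u^{2}}{4}\right)$ ($Q{\left(u \right)} = \left(\frac{3}{8} + \frac{u^{2}}{4}\right) u = u \left(\frac{3}{8} + \frac{u^{2}}{4}\right)$)
$- (S{\left(5,0 \right)} - Q{\left(0 \left(-3\right) - 4 \right)}) = - (3 \cdot 5 - \frac{\left(0 \left(-3\right) - 4\right) \left(3 + 2 \left(0 \left(-3\right) - 4\right)^{2}\right)}{8}) = - (15 - \frac{\left(0 - 4\right) \left(3 + 2 \left(0 - 4\right)^{2}\right)}{8}) = - (15 - \frac{1}{8} \left(-4\right) \left(3 + 2 \left(-4\right)^{2}\right)) = - (15 - \frac{1}{8} \left(-4\right) \left(3 + 2 \cdot 16\right)) = - (15 - \frac{1}{8} \left(-4\right) \left(3 + 32\right)) = - (15 - \frac{1}{8} \left(-4\right) 35) = - (15 - - \frac{35}{2}) = - (15 + \frac{35}{2}) = \left(-1\right) \frac{65}{2} = - \frac{65}{2}$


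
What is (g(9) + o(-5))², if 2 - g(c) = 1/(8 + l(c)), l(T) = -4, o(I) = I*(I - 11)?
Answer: 106929/16 ≈ 6683.1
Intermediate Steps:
o(I) = I*(-11 + I)
g(c) = 7/4 (g(c) = 2 - 1/(8 - 4) = 2 - 1/4 = 2 - 1*¼ = 2 - ¼ = 7/4)
(g(9) + o(-5))² = (7/4 - 5*(-11 - 5))² = (7/4 - 5*(-16))² = (7/4 + 80)² = (327/4)² = 106929/16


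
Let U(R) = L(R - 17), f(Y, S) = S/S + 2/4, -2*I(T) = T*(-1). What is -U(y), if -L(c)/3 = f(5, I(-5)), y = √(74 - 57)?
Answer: 9/2 ≈ 4.5000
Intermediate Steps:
I(T) = T/2 (I(T) = -T*(-1)/2 = -(-1)*T/2 = T/2)
f(Y, S) = 3/2 (f(Y, S) = 1 + 2*(¼) = 1 + ½ = 3/2)
y = √17 ≈ 4.1231
L(c) = -9/2 (L(c) = -3*3/2 = -9/2)
U(R) = -9/2
-U(y) = -1*(-9/2) = 9/2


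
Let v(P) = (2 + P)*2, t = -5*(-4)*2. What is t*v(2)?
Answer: 320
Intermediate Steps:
t = 40 (t = 20*2 = 40)
v(P) = 4 + 2*P
t*v(2) = 40*(4 + 2*2) = 40*(4 + 4) = 40*8 = 320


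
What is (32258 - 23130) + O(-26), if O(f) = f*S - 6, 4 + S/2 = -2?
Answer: 9434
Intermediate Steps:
S = -12 (S = -8 + 2*(-2) = -8 - 4 = -12)
O(f) = -6 - 12*f (O(f) = f*(-12) - 6 = -12*f - 6 = -6 - 12*f)
(32258 - 23130) + O(-26) = (32258 - 23130) + (-6 - 12*(-26)) = 9128 + (-6 + 312) = 9128 + 306 = 9434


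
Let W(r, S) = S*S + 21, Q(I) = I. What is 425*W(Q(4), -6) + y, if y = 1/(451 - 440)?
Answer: 266476/11 ≈ 24225.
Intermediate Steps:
W(r, S) = 21 + S**2 (W(r, S) = S**2 + 21 = 21 + S**2)
y = 1/11 ≈ 0.090909
425*W(Q(4), -6) + y = 425*(21 + (-6)**2) + 1/11 = 425*(21 + 36) + 1/11 = 425*57 + 1/11 = 24225 + 1/11 = 266476/11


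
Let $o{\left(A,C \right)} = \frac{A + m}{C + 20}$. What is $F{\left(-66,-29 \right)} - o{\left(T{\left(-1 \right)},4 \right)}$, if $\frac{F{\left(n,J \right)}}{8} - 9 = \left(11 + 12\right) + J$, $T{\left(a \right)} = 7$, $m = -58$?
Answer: $\frac{209}{8} \approx 26.125$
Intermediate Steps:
$F{\left(n,J \right)} = 256 + 8 J$ ($F{\left(n,J \right)} = 72 + 8 \left(\left(11 + 12\right) + J\right) = 72 + 8 \left(23 + J\right) = 72 + \left(184 + 8 J\right) = 256 + 8 J$)
$o{\left(A,C \right)} = \frac{-58 + A}{20 + C}$ ($o{\left(A,C \right)} = \frac{A - 58}{C + 20} = \frac{-58 + A}{20 + C}$)
$F{\left(-66,-29 \right)} - o{\left(T{\left(-1 \right)},4 \right)} = \left(256 + 8 \left(-29\right)\right) - \frac{-58 + 7}{20 + 4} = \left(256 - 232\right) - \frac{1}{24} \left(-51\right) = 24 - \frac{1}{24} \left(-51\right) = 24 - - \frac{17}{8} = 24 + \frac{17}{8} = \frac{209}{8}$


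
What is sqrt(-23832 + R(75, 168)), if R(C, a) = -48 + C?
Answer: 69*I*sqrt(5) ≈ 154.29*I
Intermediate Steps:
sqrt(-23832 + R(75, 168)) = sqrt(-23832 + (-48 + 75)) = sqrt(-23832 + 27) = sqrt(-23805) = 69*I*sqrt(5)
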